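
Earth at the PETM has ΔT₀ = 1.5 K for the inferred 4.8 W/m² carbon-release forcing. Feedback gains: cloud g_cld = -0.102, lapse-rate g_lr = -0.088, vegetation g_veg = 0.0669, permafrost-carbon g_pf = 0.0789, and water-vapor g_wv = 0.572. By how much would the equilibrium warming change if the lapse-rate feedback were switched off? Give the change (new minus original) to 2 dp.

0.73 K

Original: g = 0.5278, ΔT = 1.5/(1−0.5278) = 3.1766 K.
Without lapse-rate: g' = 0.6158, ΔT' = 1.5/(1−0.6158) = 3.9042 K.
Change = 3.9042 − 3.1766 = 0.73 K.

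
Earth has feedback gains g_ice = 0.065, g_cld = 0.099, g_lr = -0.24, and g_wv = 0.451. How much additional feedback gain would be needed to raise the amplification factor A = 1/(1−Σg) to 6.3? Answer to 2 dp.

0.47

Current total gain = 0.375.
Target gain for A = 6.3: g* = 1 − 1/6.3 = 0.8413.
Additional gain needed = 0.8413 − 0.375 = 0.47.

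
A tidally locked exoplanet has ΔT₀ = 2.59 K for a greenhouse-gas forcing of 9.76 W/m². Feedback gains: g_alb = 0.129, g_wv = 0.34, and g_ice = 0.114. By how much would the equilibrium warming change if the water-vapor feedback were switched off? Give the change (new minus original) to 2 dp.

Original: g = 0.583, ΔT = 2.59/(1−0.583) = 6.2110 K.
Without water-vapor: g' = 0.243, ΔT' = 2.59/(1−0.243) = 3.4214 K.
Change = 3.4214 − 6.2110 = -2.79 K.

-2.79 K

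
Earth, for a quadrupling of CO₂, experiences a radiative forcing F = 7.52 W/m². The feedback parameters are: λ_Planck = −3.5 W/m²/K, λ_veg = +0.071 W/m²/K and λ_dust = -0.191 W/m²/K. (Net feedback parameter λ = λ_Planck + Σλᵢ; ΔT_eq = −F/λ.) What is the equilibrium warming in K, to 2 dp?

Net feedback parameter λ = (−3.5) + (+0.071) + (-0.191) = -3.62 W/m²/K.
ΔT = −F/λ = −7.52/(-3.62) = 2.08 K.

2.08 K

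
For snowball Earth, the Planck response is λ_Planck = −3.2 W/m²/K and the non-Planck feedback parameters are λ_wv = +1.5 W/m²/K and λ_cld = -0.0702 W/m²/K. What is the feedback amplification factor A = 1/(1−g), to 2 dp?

Convert to gains: g_wv = 1.5/3.2 = 0.4688; g_cld = -0.0702/3.2 = -0.02194.
Total gain g = 0.44686.
A = 1/(1 − 0.44686) = 1.81.

1.81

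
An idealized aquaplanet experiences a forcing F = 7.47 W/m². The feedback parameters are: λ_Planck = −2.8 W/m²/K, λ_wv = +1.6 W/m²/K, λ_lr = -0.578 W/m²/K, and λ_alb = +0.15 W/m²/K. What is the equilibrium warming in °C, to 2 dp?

Net feedback parameter λ = (−2.8) + (+1.6) + (-0.578) + (+0.15) = -1.628 W/m²/K.
ΔT = −F/λ = −7.47/(-1.628) = 4.59 °C.

4.59 °C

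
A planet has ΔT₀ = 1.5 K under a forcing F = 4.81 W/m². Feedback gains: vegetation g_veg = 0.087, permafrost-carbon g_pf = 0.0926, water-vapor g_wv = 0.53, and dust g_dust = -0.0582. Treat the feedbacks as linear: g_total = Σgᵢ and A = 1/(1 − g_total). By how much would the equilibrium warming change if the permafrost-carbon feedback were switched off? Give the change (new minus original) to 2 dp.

-0.90 K

Original: g = 0.6514, ΔT = 1.5/(1−0.6514) = 4.3029 K.
Without permafrost-carbon: g' = 0.5588, ΔT' = 1.5/(1−0.5588) = 3.3998 K.
Change = 3.3998 − 4.3029 = -0.90 K.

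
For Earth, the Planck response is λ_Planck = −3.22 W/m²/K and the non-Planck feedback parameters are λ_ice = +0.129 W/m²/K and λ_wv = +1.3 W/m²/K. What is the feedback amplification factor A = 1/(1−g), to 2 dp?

1.80

Convert to gains: g_ice = 0.129/3.22 = 0.04006; g_wv = 1.3/3.22 = 0.4037.
Total gain g = 0.44376.
A = 1/(1 − 0.44376) = 1.80.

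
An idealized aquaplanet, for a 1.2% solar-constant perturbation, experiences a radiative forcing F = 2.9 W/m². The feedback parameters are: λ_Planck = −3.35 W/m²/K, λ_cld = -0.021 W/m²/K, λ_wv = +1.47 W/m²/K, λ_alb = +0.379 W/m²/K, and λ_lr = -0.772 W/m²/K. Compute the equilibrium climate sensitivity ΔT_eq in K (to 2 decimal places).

1.26 K

Net feedback parameter λ = (−3.35) + (-0.021) + (+1.47) + (+0.379) + (-0.772) = -2.294 W/m²/K.
ΔT = −F/λ = −2.9/(-2.294) = 1.26 K.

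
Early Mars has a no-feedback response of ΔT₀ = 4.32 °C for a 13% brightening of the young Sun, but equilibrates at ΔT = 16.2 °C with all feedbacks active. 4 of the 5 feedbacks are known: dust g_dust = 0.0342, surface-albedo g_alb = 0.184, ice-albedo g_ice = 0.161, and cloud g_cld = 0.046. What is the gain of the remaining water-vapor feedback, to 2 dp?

0.31

Amplification A = ΔT/ΔT₀ = 16.2/4.32 = 3.75.
Total gain g = 1 − 1/A = 1 − 1/3.75 = 0.7333.
Known gains sum to 0.0342 + 0.184 + 0.161 + 0.046 = 0.4252.
g_wv = 0.7333 − 0.4252 = 0.31.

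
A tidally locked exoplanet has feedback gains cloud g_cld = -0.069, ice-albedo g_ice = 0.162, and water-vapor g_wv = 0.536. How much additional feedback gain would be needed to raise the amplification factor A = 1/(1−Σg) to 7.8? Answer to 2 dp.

Current total gain = 0.629.
Target gain for A = 7.8: g* = 1 − 1/7.8 = 0.8718.
Additional gain needed = 0.8718 − 0.629 = 0.24.

0.24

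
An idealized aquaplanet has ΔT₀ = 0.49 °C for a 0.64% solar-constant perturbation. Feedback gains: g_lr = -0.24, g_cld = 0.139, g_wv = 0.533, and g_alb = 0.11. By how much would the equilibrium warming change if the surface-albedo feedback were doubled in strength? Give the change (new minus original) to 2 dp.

0.34 °C

Original: g = 0.542, ΔT = 0.49/(1−0.542) = 1.0699 °C.
With doubled surface-albedo: g' = 0.652, ΔT' = 0.49/(1−0.652) = 1.4080 °C.
Change = 1.4080 − 1.0699 = 0.34 °C.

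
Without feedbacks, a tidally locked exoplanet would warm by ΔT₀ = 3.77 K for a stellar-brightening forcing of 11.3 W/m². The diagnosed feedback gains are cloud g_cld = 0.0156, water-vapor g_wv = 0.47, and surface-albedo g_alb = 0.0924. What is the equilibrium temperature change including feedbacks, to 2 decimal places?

Total gain g = 0.0156 + 0.47 + 0.0924 = 0.578.
Amplification A = 1/(1 − 0.578) = 2.37.
ΔT = 3.77 × 2.37 = 8.93 K.

8.93 K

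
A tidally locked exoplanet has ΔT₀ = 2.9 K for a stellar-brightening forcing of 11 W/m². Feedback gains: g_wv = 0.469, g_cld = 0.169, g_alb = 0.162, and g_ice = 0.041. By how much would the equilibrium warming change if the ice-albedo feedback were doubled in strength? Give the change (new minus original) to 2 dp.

Original: g = 0.841, ΔT = 2.9/(1−0.841) = 18.2390 K.
With doubled ice-albedo: g' = 0.882, ΔT' = 2.9/(1−0.882) = 24.5763 K.
Change = 24.5763 − 18.2390 = 6.34 K.

6.34 K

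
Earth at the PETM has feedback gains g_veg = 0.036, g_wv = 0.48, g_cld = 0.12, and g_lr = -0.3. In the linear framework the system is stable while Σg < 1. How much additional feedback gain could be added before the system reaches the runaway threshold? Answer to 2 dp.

Current total gain = 0.036 + 0.48 + 0.12 − 0.3 = 0.336.
Margin to runaway = 1 − 0.336 = 0.66.

0.66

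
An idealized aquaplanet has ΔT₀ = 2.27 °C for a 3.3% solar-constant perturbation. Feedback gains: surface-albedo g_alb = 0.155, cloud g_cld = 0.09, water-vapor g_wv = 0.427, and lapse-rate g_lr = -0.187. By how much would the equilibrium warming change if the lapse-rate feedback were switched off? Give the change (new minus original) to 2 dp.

Original: g = 0.485, ΔT = 2.27/(1−0.485) = 4.4078 °C.
Without lapse-rate: g' = 0.672, ΔT' = 2.27/(1−0.672) = 6.9207 °C.
Change = 6.9207 − 4.4078 = 2.51 °C.

2.51 °C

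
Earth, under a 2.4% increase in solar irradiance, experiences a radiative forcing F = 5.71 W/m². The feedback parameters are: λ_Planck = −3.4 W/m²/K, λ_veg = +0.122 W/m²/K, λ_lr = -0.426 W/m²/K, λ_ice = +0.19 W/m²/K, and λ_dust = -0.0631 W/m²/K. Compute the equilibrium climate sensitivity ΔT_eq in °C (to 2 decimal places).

Net feedback parameter λ = (−3.4) + (+0.122) + (-0.426) + (+0.19) + (-0.0631) = -3.5771 W/m²/K.
ΔT = −F/λ = −5.71/(-3.5771) = 1.60 °C.

1.60 °C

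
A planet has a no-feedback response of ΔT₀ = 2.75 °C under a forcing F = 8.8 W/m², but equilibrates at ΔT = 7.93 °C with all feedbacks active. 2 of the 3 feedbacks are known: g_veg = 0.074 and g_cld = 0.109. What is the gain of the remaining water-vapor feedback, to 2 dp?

0.47

Amplification A = ΔT/ΔT₀ = 7.93/2.75 = 2.884.
Total gain g = 1 − 1/A = 1 − 1/2.884 = 0.6533.
Known gains sum to 0.074 + 0.109 = 0.183.
g_wv = 0.6533 − 0.183 = 0.47.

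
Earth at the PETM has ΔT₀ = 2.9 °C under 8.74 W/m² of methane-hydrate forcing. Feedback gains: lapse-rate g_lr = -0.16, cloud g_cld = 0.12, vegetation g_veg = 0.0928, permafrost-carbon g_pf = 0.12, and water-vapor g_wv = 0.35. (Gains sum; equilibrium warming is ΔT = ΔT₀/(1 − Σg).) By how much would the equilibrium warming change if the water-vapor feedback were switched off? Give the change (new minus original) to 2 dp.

Original: g = 0.5228, ΔT = 2.9/(1−0.5228) = 6.0771 °C.
Without water-vapor: g' = 0.1728, ΔT' = 2.9/(1−0.1728) = 3.5058 °C.
Change = 3.5058 − 6.0771 = -2.57 °C.

-2.57 °C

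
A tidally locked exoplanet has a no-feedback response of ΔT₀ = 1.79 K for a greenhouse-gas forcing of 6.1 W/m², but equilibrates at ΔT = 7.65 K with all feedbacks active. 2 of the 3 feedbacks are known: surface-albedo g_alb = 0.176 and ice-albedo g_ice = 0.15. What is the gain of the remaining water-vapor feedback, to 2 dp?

0.44

Amplification A = ΔT/ΔT₀ = 7.65/1.79 = 4.274.
Total gain g = 1 − 1/A = 1 − 1/4.274 = 0.766.
Known gains sum to 0.176 + 0.15 = 0.326.
g_wv = 0.766 − 0.326 = 0.44.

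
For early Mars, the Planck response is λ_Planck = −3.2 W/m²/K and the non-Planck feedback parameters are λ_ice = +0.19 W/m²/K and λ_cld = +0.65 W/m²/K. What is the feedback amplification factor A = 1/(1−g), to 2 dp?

1.36

Convert to gains: g_ice = 0.19/3.2 = 0.05937; g_cld = 0.65/3.2 = 0.2031.
Total gain g = 0.26247.
A = 1/(1 − 0.26247) = 1.36.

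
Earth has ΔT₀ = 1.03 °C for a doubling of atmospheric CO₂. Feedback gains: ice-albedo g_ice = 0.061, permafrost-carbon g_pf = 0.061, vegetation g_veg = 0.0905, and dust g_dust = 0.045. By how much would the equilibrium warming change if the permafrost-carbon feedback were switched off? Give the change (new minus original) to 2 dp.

-0.11 °C

Original: g = 0.2575, ΔT = 1.03/(1−0.2575) = 1.3872 °C.
Without permafrost-carbon: g' = 0.1965, ΔT' = 1.03/(1−0.1965) = 1.2819 °C.
Change = 1.2819 − 1.3872 = -0.11 °C.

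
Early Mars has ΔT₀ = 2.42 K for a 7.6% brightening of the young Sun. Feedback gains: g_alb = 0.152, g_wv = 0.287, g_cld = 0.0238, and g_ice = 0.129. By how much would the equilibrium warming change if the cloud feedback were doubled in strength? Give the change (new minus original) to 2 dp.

Original: g = 0.5918, ΔT = 2.42/(1−0.5918) = 5.9285 K.
With doubled cloud: g' = 0.6156, ΔT' = 2.42/(1−0.6156) = 6.2955 K.
Change = 6.2955 − 5.9285 = 0.37 K.

0.37 K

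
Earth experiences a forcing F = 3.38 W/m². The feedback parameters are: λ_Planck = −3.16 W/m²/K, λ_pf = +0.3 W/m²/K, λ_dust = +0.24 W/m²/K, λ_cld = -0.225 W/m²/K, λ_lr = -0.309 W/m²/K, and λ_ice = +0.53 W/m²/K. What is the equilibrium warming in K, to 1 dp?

1.3 K

Net feedback parameter λ = (−3.16) + (+0.3) + (+0.24) + (-0.225) + (-0.309) + (+0.53) = -2.624 W/m²/K.
ΔT = −F/λ = −3.38/(-2.624) = 1.3 K.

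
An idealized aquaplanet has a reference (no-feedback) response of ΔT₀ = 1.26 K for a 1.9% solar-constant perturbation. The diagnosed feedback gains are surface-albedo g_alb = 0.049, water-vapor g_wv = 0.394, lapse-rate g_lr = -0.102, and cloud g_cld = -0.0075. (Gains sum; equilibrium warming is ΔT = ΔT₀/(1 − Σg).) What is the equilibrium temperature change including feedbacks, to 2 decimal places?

Total gain g = 0.049 + 0.394 − 0.102 − 0.0075 = 0.3335.
Amplification A = 1/(1 − 0.3335) = 1.5.
ΔT = 1.26 × 1.5 = 1.89 K.

1.89 K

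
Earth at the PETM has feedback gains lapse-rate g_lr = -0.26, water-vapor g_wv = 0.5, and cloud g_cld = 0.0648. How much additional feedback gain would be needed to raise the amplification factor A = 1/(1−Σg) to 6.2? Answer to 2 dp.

0.53

Current total gain = 0.3048.
Target gain for A = 6.2: g* = 1 − 1/6.2 = 0.8387.
Additional gain needed = 0.8387 − 0.3048 = 0.53.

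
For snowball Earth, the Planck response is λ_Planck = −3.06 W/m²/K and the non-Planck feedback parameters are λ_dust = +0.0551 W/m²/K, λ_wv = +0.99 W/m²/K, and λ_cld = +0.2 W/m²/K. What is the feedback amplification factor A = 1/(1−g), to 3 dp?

Convert to gains: g_dust = 0.0551/3.06 = 0.01801; g_wv = 0.99/3.06 = 0.3235; g_cld = 0.2/3.06 = 0.06536.
Total gain g = 0.40687.
A = 1/(1 − 0.40687) = 1.686.

1.686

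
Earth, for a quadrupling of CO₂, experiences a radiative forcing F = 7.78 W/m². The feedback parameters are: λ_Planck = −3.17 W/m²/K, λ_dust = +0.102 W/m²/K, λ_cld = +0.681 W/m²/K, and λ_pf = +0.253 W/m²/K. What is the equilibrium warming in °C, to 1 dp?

Net feedback parameter λ = (−3.17) + (+0.102) + (+0.681) + (+0.253) = -2.134 W/m²/K.
ΔT = −F/λ = −7.78/(-2.134) = 3.6 °C.

3.6 °C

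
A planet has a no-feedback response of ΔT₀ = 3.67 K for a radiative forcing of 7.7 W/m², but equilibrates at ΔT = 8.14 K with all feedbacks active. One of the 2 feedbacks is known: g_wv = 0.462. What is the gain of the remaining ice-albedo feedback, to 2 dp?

0.09

Amplification A = ΔT/ΔT₀ = 8.14/3.67 = 2.218.
Total gain g = 1 − 1/A = 1 − 1/2.218 = 0.5491.
The known gain is 0.462.
g_ice = 0.5491 − 0.462 = 0.09.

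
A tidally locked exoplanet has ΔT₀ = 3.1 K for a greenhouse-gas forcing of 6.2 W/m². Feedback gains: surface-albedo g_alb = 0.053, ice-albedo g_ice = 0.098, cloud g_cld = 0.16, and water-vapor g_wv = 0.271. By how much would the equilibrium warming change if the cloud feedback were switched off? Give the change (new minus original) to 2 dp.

Original: g = 0.582, ΔT = 3.1/(1−0.582) = 7.4163 K.
Without cloud: g' = 0.422, ΔT' = 3.1/(1−0.422) = 5.3633 K.
Change = 5.3633 − 7.4163 = -2.05 K.

-2.05 K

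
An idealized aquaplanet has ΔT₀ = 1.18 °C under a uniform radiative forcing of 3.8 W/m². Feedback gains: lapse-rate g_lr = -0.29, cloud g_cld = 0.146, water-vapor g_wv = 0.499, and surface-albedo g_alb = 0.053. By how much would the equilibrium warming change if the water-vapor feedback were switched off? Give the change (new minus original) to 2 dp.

-0.91 °C

Original: g = 0.408, ΔT = 1.18/(1−0.408) = 1.9932 °C.
Without water-vapor: g' = -0.091, ΔT' = 1.18/(1+0.091) = 1.0816 °C.
Change = 1.0816 − 1.9932 = -0.91 °C.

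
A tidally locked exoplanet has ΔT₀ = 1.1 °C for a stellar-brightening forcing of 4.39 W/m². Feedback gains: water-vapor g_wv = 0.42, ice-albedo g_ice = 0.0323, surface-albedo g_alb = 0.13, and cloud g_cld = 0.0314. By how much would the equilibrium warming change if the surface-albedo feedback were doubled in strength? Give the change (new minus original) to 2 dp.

Original: g = 0.6137, ΔT = 1.1/(1−0.6137) = 2.8475 °C.
With doubled surface-albedo: g' = 0.7437, ΔT' = 1.1/(1−0.7437) = 4.2918 °C.
Change = 4.2918 − 2.8475 = 1.44 °C.

1.44 °C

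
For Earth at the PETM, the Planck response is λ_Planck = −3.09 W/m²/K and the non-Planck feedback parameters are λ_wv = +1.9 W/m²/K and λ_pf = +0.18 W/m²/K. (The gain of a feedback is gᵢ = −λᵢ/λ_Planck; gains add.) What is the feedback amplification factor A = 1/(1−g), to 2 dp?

3.06

Convert to gains: g_wv = 1.9/3.09 = 0.6149; g_pf = 0.18/3.09 = 0.05825.
Total gain g = 0.67315.
A = 1/(1 − 0.67315) = 3.06.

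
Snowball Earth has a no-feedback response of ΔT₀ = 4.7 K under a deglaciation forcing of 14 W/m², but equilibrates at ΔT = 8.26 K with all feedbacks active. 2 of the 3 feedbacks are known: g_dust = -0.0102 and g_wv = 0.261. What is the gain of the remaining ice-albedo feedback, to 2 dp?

Amplification A = ΔT/ΔT₀ = 8.26/4.7 = 1.757.
Total gain g = 1 − 1/A = 1 − 1/1.757 = 0.4308.
Known gains sum to -0.0102 + 0.261 = 0.2508.
g_ice = 0.4308 − 0.2508 = 0.18.

0.18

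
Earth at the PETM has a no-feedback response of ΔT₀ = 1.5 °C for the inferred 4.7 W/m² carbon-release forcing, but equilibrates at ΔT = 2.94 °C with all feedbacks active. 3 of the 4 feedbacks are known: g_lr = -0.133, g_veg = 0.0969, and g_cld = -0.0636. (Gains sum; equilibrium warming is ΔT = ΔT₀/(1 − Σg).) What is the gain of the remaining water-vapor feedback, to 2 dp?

0.59

Amplification A = ΔT/ΔT₀ = 2.94/1.5 = 1.96.
Total gain g = 1 − 1/A = 1 − 1/1.96 = 0.4898.
Known gains sum to -0.133 + 0.0969 − 0.0636 = -0.0997.
g_wv = 0.4898 + 0.0997 = 0.59.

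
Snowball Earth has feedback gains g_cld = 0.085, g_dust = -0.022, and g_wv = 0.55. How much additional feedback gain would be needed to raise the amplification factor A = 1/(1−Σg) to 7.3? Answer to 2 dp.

0.25

Current total gain = 0.613.
Target gain for A = 7.3: g* = 1 − 1/7.3 = 0.863.
Additional gain needed = 0.863 − 0.613 = 0.25.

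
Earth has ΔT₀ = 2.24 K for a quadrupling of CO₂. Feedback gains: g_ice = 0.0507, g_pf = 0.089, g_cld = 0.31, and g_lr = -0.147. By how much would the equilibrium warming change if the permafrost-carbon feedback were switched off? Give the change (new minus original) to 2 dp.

Original: g = 0.3027, ΔT = 2.24/(1−0.3027) = 3.2124 K.
Without permafrost-carbon: g' = 0.2137, ΔT' = 2.24/(1−0.2137) = 2.8488 K.
Change = 2.8488 − 3.2124 = -0.36 K.

-0.36 K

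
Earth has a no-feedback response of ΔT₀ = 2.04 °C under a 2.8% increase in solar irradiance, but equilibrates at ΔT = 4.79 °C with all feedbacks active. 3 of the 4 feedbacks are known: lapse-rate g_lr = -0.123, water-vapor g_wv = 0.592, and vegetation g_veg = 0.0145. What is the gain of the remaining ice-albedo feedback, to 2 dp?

Amplification A = ΔT/ΔT₀ = 4.79/2.04 = 2.348.
Total gain g = 1 − 1/A = 1 − 1/2.348 = 0.5741.
Known gains sum to -0.123 + 0.592 + 0.0145 = 0.4835.
g_ice = 0.5741 − 0.4835 = 0.09.

0.09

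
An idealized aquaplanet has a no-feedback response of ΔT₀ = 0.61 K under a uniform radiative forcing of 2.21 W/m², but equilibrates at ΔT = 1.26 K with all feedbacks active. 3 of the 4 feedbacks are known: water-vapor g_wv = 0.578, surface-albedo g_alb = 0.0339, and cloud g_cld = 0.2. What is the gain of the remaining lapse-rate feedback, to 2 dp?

-0.30

Amplification A = ΔT/ΔT₀ = 1.26/0.61 = 2.066.
Total gain g = 1 − 1/A = 1 − 1/2.066 = 0.516.
Known gains sum to 0.578 + 0.0339 + 0.2 = 0.8119.
g_lr = 0.516 − 0.8119 = -0.30.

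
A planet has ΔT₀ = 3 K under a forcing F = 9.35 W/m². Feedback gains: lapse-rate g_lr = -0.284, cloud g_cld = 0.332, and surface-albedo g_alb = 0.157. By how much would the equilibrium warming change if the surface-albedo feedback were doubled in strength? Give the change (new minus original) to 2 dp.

0.93 K

Original: g = 0.205, ΔT = 3/(1−0.205) = 3.7736 K.
With doubled surface-albedo: g' = 0.362, ΔT' = 3/(1−0.362) = 4.7022 K.
Change = 4.7022 − 3.7736 = 0.93 K.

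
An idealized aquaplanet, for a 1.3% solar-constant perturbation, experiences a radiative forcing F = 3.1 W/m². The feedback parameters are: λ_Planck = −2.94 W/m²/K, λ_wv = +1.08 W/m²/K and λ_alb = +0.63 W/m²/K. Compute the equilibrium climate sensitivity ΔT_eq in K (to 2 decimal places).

2.52 K

Net feedback parameter λ = (−2.94) + (+1.08) + (+0.63) = -1.23 W/m²/K.
ΔT = −F/λ = −3.1/(-1.23) = 2.52 K.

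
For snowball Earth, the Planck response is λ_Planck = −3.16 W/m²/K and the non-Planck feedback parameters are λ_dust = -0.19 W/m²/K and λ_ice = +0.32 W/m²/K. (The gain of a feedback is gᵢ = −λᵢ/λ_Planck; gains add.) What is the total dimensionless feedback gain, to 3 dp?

0.041

Convert to gains: g_dust = -0.19/3.16 = -0.06013; g_ice = 0.32/3.16 = 0.1013.
Total gain g = 0.04117.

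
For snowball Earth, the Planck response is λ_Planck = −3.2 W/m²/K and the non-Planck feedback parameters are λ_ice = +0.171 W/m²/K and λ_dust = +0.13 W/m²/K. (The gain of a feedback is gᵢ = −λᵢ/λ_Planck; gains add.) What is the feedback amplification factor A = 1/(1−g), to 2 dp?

Convert to gains: g_ice = 0.171/3.2 = 0.05344; g_dust = 0.13/3.2 = 0.04063.
Total gain g = 0.09407.
A = 1/(1 − 0.09407) = 1.10.

1.10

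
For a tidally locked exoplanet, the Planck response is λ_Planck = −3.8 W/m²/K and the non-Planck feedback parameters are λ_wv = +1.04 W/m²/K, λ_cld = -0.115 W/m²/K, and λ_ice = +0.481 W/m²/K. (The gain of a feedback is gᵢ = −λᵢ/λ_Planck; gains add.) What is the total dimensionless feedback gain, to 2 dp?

Convert to gains: g_wv = 1.04/3.8 = 0.2737; g_cld = -0.115/3.8 = -0.03026; g_ice = 0.481/3.8 = 0.1266.
Total gain g = 0.37004.

0.37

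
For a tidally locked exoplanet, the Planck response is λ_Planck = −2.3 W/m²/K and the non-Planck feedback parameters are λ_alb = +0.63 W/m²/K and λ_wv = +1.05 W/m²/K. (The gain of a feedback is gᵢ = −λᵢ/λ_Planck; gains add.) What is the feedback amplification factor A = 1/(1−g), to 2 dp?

3.71

Convert to gains: g_alb = 0.63/2.3 = 0.2739; g_wv = 1.05/2.3 = 0.4565.
Total gain g = 0.7304.
A = 1/(1 − 0.7304) = 3.71.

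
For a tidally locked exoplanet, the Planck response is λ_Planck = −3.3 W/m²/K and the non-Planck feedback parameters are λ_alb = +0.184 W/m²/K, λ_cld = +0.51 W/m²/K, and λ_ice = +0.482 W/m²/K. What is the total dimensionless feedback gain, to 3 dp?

0.356

Convert to gains: g_alb = 0.184/3.3 = 0.05576; g_cld = 0.51/3.3 = 0.1545; g_ice = 0.482/3.3 = 0.1461.
Total gain g = 0.35636.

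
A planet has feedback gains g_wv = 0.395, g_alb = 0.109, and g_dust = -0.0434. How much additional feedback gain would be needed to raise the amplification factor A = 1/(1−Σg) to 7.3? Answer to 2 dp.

0.40

Current total gain = 0.4606.
Target gain for A = 7.3: g* = 1 − 1/7.3 = 0.863.
Additional gain needed = 0.863 − 0.4606 = 0.40.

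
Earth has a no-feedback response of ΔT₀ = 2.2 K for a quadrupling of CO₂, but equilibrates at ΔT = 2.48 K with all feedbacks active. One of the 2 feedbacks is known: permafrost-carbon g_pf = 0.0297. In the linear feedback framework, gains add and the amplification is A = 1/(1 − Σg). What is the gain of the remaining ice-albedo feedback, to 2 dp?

0.08

Amplification A = ΔT/ΔT₀ = 2.48/2.2 = 1.127.
Total gain g = 1 − 1/A = 1 − 1/1.127 = 0.1127.
The known gain is 0.0297.
g_ice = 0.1127 − 0.0297 = 0.08.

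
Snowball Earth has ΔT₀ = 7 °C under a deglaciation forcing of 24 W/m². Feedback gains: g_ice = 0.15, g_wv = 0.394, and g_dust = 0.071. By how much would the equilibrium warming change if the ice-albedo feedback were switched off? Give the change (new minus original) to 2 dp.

Original: g = 0.615, ΔT = 7/(1−0.615) = 18.1818 °C.
Without ice-albedo: g' = 0.465, ΔT' = 7/(1−0.465) = 13.0841 °C.
Change = 13.0841 − 18.1818 = -5.10 °C.

-5.10 °C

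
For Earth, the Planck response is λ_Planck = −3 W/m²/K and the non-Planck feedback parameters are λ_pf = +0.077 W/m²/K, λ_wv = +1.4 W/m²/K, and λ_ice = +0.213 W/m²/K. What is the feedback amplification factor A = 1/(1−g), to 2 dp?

Convert to gains: g_pf = 0.077/3 = 0.02567; g_wv = 1.4/3 = 0.4667; g_ice = 0.213/3 = 0.071.
Total gain g = 0.56337.
A = 1/(1 − 0.56337) = 2.29.

2.29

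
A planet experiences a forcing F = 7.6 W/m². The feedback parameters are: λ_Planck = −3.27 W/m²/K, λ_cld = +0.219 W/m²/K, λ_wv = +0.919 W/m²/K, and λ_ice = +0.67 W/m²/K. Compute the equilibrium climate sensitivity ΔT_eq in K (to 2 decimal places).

Net feedback parameter λ = (−3.27) + (+0.219) + (+0.919) + (+0.67) = -1.462 W/m²/K.
ΔT = −F/λ = −7.6/(-1.462) = 5.20 K.

5.20 K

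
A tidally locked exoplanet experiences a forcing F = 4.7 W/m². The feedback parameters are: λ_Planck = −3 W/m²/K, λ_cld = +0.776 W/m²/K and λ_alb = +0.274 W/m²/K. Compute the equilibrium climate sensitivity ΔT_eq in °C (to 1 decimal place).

2.4 °C

Net feedback parameter λ = (−3) + (+0.776) + (+0.274) = -1.95 W/m²/K.
ΔT = −F/λ = −4.7/(-1.95) = 2.4 °C.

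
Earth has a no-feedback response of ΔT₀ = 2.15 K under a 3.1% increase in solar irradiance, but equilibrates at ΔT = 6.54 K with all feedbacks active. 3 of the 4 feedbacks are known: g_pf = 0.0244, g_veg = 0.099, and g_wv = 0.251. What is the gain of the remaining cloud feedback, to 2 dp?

Amplification A = ΔT/ΔT₀ = 6.54/2.15 = 3.042.
Total gain g = 1 − 1/A = 1 − 1/3.042 = 0.6713.
Known gains sum to 0.0244 + 0.099 + 0.251 = 0.3744.
g_cld = 0.6713 − 0.3744 = 0.30.

0.30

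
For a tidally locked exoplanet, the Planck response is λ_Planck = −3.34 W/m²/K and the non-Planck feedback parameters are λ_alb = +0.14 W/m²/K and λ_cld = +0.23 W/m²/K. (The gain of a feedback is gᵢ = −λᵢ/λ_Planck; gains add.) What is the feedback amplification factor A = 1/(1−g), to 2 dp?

Convert to gains: g_alb = 0.14/3.34 = 0.04192; g_cld = 0.23/3.34 = 0.06886.
Total gain g = 0.11078.
A = 1/(1 − 0.11078) = 1.12.

1.12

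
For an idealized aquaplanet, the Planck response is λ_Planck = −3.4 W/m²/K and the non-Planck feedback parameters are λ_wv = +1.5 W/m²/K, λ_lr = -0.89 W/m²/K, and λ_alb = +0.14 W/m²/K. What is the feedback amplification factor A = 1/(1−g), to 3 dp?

1.283

Convert to gains: g_wv = 1.5/3.4 = 0.4412; g_lr = -0.89/3.4 = -0.2618; g_alb = 0.14/3.4 = 0.04118.
Total gain g = 0.22058.
A = 1/(1 − 0.22058) = 1.283.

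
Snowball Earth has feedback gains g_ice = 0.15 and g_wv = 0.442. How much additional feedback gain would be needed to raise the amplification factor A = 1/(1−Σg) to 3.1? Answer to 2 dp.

Current total gain = 0.592.
Target gain for A = 3.1: g* = 1 − 1/3.1 = 0.6774.
Additional gain needed = 0.6774 − 0.592 = 0.09.

0.09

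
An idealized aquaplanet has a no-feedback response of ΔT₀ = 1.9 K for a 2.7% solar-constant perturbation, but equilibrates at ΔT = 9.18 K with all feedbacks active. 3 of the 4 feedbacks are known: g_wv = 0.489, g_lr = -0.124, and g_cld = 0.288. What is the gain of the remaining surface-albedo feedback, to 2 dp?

0.14

Amplification A = ΔT/ΔT₀ = 9.18/1.9 = 4.832.
Total gain g = 1 − 1/A = 1 − 1/4.832 = 0.793.
Known gains sum to 0.489 − 0.124 + 0.288 = 0.653.
g_alb = 0.793 − 0.653 = 0.14.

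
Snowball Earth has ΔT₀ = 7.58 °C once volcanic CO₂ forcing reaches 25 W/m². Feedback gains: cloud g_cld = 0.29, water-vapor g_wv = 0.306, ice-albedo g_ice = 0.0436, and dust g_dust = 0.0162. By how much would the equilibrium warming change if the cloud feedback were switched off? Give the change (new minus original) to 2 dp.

Original: g = 0.6558, ΔT = 7.58/(1−0.6558) = 22.0221 °C.
Without cloud: g' = 0.3658, ΔT' = 7.58/(1−0.3658) = 11.9521 °C.
Change = 11.9521 − 22.0221 = -10.07 °C.

-10.07 °C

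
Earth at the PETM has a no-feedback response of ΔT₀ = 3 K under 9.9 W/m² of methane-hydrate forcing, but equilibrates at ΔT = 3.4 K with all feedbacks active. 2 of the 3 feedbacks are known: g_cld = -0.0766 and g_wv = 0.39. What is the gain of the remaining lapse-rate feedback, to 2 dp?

-0.20

Amplification A = ΔT/ΔT₀ = 3.4/3 = 1.133.
Total gain g = 1 − 1/A = 1 − 1/1.133 = 0.1174.
Known gains sum to -0.0766 + 0.39 = 0.3134.
g_lr = 0.1174 − 0.3134 = -0.20.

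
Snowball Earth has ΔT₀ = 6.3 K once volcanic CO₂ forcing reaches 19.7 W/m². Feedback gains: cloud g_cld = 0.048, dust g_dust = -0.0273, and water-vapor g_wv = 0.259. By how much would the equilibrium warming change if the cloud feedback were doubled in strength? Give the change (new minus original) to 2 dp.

Original: g = 0.2797, ΔT = 6.3/(1−0.2797) = 8.7464 K.
With doubled cloud: g' = 0.3277, ΔT' = 6.3/(1−0.3277) = 9.3708 K.
Change = 9.3708 − 8.7464 = 0.62 K.

0.62 K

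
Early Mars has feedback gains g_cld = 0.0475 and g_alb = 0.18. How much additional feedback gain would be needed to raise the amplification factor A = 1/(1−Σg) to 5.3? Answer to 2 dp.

0.58

Current total gain = 0.2275.
Target gain for A = 5.3: g* = 1 − 1/5.3 = 0.8113.
Additional gain needed = 0.8113 − 0.2275 = 0.58.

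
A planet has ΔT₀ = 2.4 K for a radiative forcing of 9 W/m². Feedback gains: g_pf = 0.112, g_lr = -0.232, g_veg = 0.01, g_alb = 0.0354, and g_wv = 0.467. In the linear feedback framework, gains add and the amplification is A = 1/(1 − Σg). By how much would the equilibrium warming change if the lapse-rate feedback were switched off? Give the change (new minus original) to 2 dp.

Original: g = 0.3924, ΔT = 2.4/(1−0.3924) = 3.9500 K.
Without lapse-rate: g' = 0.6244, ΔT' = 2.4/(1−0.6244) = 6.3898 K.
Change = 6.3898 − 3.9500 = 2.44 K.

2.44 K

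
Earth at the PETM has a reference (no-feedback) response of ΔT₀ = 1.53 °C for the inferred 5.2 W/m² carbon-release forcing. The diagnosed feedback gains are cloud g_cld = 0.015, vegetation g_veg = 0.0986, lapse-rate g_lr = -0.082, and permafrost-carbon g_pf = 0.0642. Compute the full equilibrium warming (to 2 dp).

Total gain g = 0.015 + 0.0986 − 0.082 + 0.0642 = 0.0958.
Amplification A = 1/(1 − 0.0958) = 1.106.
ΔT = 1.53 × 1.106 = 1.69 °C.

1.69 °C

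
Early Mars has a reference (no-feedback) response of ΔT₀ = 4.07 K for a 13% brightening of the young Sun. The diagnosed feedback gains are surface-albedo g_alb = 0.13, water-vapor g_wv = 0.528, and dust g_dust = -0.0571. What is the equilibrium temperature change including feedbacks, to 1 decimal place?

10.2 K

Total gain g = 0.13 + 0.528 − 0.0571 = 0.6009.
Amplification A = 1/(1 − 0.6009) = 2.506.
ΔT = 4.07 × 2.506 = 10.2 K.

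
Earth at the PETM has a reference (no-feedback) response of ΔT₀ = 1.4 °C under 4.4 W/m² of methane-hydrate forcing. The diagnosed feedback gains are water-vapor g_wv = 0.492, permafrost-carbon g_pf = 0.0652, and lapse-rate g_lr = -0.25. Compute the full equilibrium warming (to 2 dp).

Total gain g = 0.492 + 0.0652 − 0.25 = 0.3072.
Amplification A = 1/(1 − 0.3072) = 1.443.
ΔT = 1.4 × 1.443 = 2.02 °C.

2.02 °C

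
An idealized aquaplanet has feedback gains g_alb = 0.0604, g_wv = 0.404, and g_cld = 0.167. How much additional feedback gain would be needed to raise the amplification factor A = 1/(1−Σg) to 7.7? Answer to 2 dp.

0.24

Current total gain = 0.6314.
Target gain for A = 7.7: g* = 1 − 1/7.7 = 0.8701.
Additional gain needed = 0.8701 − 0.6314 = 0.24.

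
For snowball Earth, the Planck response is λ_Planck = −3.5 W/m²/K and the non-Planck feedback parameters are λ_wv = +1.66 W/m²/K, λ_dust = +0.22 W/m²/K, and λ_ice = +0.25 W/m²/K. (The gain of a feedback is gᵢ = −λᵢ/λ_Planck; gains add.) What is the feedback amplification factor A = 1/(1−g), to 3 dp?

2.555

Convert to gains: g_wv = 1.66/3.5 = 0.4743; g_dust = 0.22/3.5 = 0.06286; g_ice = 0.25/3.5 = 0.07143.
Total gain g = 0.60859.
A = 1/(1 − 0.60859) = 2.555.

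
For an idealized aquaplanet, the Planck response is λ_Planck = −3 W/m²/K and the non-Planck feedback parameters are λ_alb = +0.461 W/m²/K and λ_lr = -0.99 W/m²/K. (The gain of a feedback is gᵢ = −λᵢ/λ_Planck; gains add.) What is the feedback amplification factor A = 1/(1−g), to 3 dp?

0.850

Convert to gains: g_alb = 0.461/3 = 0.1537; g_lr = -0.99/3 = -0.33.
Total gain g = -0.1763.
A = 1/(1 + 0.1763) = 0.850.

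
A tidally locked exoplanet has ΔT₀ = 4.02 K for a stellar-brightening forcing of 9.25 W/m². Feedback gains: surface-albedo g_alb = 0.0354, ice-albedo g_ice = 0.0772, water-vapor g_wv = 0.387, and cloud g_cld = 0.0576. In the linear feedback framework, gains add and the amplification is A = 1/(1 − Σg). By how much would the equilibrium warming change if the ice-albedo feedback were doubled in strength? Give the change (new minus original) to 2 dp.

Original: g = 0.5572, ΔT = 4.02/(1−0.5572) = 9.0786 K.
With doubled ice-albedo: g' = 0.6344, ΔT' = 4.02/(1−0.6344) = 10.9956 K.
Change = 10.9956 − 9.0786 = 1.92 K.

1.92 K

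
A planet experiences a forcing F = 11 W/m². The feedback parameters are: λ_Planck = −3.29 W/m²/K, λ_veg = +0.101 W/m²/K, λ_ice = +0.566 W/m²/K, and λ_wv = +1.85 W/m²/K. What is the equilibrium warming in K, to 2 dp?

14.23 K

Net feedback parameter λ = (−3.29) + (+0.101) + (+0.566) + (+1.85) = -0.773 W/m²/K.
ΔT = −F/λ = −11/(-0.773) = 14.23 K.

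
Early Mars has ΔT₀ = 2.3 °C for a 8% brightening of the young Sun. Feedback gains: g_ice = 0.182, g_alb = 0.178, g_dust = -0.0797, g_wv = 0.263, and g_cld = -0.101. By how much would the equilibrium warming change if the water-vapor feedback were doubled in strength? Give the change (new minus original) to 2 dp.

Original: g = 0.4423, ΔT = 2.3/(1−0.4423) = 4.1241 °C.
With doubled water-vapor: g' = 0.7053, ΔT' = 2.3/(1−0.7053) = 7.8045 °C.
Change = 7.8045 − 4.1241 = 3.68 °C.

3.68 °C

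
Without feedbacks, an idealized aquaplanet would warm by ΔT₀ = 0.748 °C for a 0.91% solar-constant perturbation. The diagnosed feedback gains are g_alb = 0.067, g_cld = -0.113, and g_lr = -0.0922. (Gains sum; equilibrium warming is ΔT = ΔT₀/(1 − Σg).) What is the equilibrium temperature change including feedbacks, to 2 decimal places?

0.66 °C

Total gain g = 0.067 − 0.113 − 0.0922 = -0.1382.
Amplification A = 1/(1 + 0.1382) = 0.8786.
ΔT = 0.748 × 0.8786 = 0.66 °C.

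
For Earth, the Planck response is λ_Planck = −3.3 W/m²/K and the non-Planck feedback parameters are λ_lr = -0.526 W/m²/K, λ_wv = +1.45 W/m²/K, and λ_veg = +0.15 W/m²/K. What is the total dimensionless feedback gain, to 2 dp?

Convert to gains: g_lr = -0.526/3.3 = -0.1594; g_wv = 1.45/3.3 = 0.4394; g_veg = 0.15/3.3 = 0.04545.
Total gain g = 0.32545.

0.33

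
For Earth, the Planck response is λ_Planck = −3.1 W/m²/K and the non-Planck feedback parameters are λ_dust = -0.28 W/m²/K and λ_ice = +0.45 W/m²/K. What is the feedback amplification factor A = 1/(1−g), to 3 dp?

Convert to gains: g_dust = -0.28/3.1 = -0.09032; g_ice = 0.45/3.1 = 0.1452.
Total gain g = 0.05488.
A = 1/(1 − 0.05488) = 1.058.

1.058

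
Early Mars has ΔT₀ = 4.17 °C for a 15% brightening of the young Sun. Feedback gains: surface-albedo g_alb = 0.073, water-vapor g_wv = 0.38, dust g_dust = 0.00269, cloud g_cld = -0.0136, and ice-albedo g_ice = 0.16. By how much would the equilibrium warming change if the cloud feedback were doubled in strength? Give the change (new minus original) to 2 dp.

-0.35 °C

Original: g = 0.60209, ΔT = 4.17/(1−0.60209) = 10.4798 °C.
With doubled cloud: g' = 0.58849, ΔT' = 4.17/(1−0.58849) = 10.1334 °C.
Change = 10.1334 − 10.4798 = -0.35 °C.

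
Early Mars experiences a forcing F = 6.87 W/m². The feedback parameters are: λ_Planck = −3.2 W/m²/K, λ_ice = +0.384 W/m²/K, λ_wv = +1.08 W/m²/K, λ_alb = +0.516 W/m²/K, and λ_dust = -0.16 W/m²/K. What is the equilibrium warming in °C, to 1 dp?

Net feedback parameter λ = (−3.2) + (+0.384) + (+1.08) + (+0.516) + (-0.16) = -1.38 W/m²/K.
ΔT = −F/λ = −6.87/(-1.38) = 5.0 °C.

5.0 °C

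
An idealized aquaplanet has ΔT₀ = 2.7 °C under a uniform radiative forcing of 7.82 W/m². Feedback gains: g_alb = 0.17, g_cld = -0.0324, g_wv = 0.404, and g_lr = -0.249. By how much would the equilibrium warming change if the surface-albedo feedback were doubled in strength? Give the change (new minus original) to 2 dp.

1.21 °C

Original: g = 0.2926, ΔT = 2.7/(1−0.2926) = 3.8168 °C.
With doubled surface-albedo: g' = 0.4626, ΔT' = 2.7/(1−0.4626) = 5.0242 °C.
Change = 5.0242 − 3.8168 = 1.21 °C.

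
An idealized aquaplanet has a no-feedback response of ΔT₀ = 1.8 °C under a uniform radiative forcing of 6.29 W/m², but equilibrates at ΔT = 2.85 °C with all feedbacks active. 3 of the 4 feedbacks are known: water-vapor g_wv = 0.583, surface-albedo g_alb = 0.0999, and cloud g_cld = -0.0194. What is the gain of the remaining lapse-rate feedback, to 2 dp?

-0.30

Amplification A = ΔT/ΔT₀ = 2.85/1.8 = 1.583.
Total gain g = 1 − 1/A = 1 − 1/1.583 = 0.3683.
Known gains sum to 0.583 + 0.0999 − 0.0194 = 0.6635.
g_lr = 0.3683 − 0.6635 = -0.30.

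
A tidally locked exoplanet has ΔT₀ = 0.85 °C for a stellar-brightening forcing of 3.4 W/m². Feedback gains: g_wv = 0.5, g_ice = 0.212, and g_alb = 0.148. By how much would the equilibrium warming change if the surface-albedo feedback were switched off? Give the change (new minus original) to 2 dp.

Original: g = 0.86, ΔT = 0.85/(1−0.86) = 6.0714 °C.
Without surface-albedo: g' = 0.712, ΔT' = 0.85/(1−0.712) = 2.9514 °C.
Change = 2.9514 − 6.0714 = -3.12 °C.

-3.12 °C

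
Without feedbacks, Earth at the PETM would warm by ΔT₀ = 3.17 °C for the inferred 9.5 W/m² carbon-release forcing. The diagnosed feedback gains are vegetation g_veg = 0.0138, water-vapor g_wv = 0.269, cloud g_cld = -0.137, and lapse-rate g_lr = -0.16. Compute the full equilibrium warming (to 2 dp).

3.13 °C

Total gain g = 0.0138 + 0.269 − 0.137 − 0.16 = -0.0142.
Amplification A = 1/(1 + 0.0142) = 0.986.
ΔT = 3.17 × 0.986 = 3.13 °C.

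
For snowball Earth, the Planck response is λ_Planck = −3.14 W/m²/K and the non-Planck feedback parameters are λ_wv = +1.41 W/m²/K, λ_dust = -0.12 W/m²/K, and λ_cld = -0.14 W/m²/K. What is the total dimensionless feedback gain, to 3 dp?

Convert to gains: g_wv = 1.41/3.14 = 0.449; g_dust = -0.12/3.14 = -0.03822; g_cld = -0.14/3.14 = -0.04459.
Total gain g = 0.36619.

0.366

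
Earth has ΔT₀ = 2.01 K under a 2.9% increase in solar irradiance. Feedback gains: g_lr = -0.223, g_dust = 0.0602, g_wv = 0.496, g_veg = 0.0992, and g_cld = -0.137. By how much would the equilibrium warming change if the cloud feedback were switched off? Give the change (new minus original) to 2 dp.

Original: g = 0.2954, ΔT = 2.01/(1−0.2954) = 2.8527 K.
Without cloud: g' = 0.4324, ΔT' = 2.01/(1−0.4324) = 3.5412 K.
Change = 3.5412 − 2.8527 = 0.69 K.

0.69 K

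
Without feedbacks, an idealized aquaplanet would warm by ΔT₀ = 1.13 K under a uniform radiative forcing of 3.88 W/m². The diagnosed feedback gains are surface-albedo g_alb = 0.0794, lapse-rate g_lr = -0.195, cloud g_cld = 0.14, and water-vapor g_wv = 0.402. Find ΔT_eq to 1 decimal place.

2.0 K

Total gain g = 0.0794 − 0.195 + 0.14 + 0.402 = 0.4264.
Amplification A = 1/(1 − 0.4264) = 1.743.
ΔT = 1.13 × 1.743 = 2.0 K.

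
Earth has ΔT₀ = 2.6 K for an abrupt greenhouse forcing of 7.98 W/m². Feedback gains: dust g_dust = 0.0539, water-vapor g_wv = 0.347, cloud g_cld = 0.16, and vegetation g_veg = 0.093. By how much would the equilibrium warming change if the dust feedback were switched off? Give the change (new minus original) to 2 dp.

Original: g = 0.6539, ΔT = 2.6/(1−0.6539) = 7.5123 K.
Without dust: g' = 0.6, ΔT' = 2.6/(1−0.6) = 6.5000 K.
Change = 6.5000 − 7.5123 = -1.01 K.

-1.01 K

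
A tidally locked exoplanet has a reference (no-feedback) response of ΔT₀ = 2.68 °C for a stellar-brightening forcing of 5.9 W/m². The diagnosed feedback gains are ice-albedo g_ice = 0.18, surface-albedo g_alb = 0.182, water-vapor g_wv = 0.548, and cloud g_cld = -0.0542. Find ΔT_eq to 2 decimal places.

18.59 °C

Total gain g = 0.18 + 0.182 + 0.548 − 0.0542 = 0.8558.
Amplification A = 1/(1 − 0.8558) = 6.935.
ΔT = 2.68 × 6.935 = 18.59 °C.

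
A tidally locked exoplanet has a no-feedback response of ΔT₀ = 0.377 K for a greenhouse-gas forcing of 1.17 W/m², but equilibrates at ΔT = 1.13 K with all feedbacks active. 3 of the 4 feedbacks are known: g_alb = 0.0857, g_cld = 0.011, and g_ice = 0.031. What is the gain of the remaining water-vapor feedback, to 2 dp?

Amplification A = ΔT/ΔT₀ = 1.13/0.377 = 2.997.
Total gain g = 1 − 1/A = 1 − 1/2.997 = 0.6663.
Known gains sum to 0.0857 + 0.011 + 0.031 = 0.1277.
g_wv = 0.6663 − 0.1277 = 0.54.

0.54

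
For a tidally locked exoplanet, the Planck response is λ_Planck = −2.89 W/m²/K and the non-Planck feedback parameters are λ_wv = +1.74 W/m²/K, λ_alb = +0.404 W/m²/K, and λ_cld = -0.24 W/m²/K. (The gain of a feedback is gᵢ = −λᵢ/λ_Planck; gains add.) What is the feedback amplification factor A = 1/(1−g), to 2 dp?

2.93

Convert to gains: g_wv = 1.74/2.89 = 0.6021; g_alb = 0.404/2.89 = 0.1398; g_cld = -0.24/2.89 = -0.08304.
Total gain g = 0.65886.
A = 1/(1 − 0.65886) = 2.93.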